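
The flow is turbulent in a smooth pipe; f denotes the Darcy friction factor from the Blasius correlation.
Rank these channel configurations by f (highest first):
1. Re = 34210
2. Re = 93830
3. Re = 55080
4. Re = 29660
Case 1: f = 0.02324
Case 2: f = 0.01806
Case 3: f = 0.02063
Case 4: f = 0.02408
Ranking (highest first): 4, 1, 3, 2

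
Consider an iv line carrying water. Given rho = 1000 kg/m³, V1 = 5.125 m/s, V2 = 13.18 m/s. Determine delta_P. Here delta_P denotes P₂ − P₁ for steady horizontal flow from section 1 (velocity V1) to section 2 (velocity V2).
Formula: \Delta P = \frac{1}{2} \rho (V_1^2 - V_2^2)
delta_P = 0.5·1000·(5.125² − 13.18²)/1000 = -73.72 kPa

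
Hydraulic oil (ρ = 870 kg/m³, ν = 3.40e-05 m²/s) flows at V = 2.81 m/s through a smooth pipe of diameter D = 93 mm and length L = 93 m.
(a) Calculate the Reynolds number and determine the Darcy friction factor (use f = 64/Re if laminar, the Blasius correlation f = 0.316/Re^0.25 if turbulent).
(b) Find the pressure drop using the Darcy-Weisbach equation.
(a) Re = V·D/ν = 2.81·0.093/3.40e-05 = 7686.2 → turbulent (Re > 4000); f = 0.316/Re^0.25 = 0.316/7686.2^0.25 = 0.033749
(b) Darcy-Weisbach: ΔP = f·(L/D)·½ρV²/1000 = 0.033749·(93/0.093)·½·870·2.81²/1000 = 115.9 kPa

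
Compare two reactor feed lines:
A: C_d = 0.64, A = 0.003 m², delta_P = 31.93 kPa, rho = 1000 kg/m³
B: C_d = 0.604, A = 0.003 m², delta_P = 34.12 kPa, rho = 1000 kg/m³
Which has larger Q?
Q(A) = 15.34 L/s, Q(B) = 14.97 L/s. Answer: A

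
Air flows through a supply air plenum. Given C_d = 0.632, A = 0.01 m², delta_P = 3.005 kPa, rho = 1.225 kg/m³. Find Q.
Formula: Q = C_d A \sqrt{\frac{2 \Delta P}{\rho}}
Q = 0.632·0.01·√(2·(3.005·1000)/1.225)·1000 = 442.7 L/s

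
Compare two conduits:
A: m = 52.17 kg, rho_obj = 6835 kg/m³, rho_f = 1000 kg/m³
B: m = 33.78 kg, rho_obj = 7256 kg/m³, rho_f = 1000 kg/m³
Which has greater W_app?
W_app(A) = 436.9 N, W_app(B) = 285.7 N. Answer: A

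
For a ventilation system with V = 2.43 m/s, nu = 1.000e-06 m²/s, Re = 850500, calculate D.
Formula: Re = \frac{V D}{\nu}
Substituting knowns: 850500 = 2.43·D/1.000e-06
Solving for D: D = 850500·1.000e-06/2.43 = 0.35 m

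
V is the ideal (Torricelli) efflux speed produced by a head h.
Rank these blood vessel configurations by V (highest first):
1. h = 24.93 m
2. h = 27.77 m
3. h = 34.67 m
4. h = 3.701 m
Case 1: V = 22.12 m/s
Case 2: V = 23.34 m/s
Case 3: V = 26.08 m/s
Case 4: V = 8.521 m/s
Ranking (highest first): 3, 2, 1, 4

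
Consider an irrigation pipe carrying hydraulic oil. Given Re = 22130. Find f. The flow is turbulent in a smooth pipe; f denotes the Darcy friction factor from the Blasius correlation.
Formula: f = \frac{0.316}{Re^{0.25}}
f = 0.316/22130^0.25 = 0.02591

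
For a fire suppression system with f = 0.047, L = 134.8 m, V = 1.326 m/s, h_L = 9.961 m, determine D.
Formula: h_L = f \frac{L}{D} \frac{V^2}{2g}
Substituting knowns: 9.961 = 0.047·(134.8/D)·1.326²/(2·9.81)
Solving for D: D = 0.047·134.8·1.326²/(2·9.81·9.961) = 0.057 m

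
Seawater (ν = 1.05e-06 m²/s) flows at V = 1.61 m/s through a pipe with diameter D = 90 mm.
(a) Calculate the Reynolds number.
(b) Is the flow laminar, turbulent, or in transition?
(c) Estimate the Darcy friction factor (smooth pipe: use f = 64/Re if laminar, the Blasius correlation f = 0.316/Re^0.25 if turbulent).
(a) Re = V·D/ν = 1.61·0.09/1.05e-06 = 138000
(b) Flow regime: turbulent (Re > 4000)
(c) Friction factor: f = 0.316/Re^0.25 = 0.316/138000^0.25 = 0.0164 (Blasius is strictly valid for Re ≲ 1e5; used here as the smooth-pipe estimate the problem specifies)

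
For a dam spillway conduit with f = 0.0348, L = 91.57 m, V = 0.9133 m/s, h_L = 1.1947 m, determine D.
Formula: h_L = f \frac{L}{D} \frac{V^2}{2g}
Substituting knowns: 1.1947 = 0.0348·(91.57/D)·0.9133²/(2·9.81)
Solving for D: D = 0.0348·91.57·0.9133²/(2·9.81·1.1947) = 0.1134 m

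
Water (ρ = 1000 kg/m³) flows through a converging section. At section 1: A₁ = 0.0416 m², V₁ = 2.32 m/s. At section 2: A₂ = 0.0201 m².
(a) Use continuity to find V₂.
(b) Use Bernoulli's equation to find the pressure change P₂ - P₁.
(a) Continuity: A₁V₁=A₂V₂ -> V₂=A₁V₁/A₂=0.0416*2.32/0.0201=4.80 m/s
(b) Bernoulli: P₂-P₁=0.5*rho*(V₁^2-V₂^2)/1000=0.5*1000*(2.32^2-4.80^2)/1000=-8.829 kPa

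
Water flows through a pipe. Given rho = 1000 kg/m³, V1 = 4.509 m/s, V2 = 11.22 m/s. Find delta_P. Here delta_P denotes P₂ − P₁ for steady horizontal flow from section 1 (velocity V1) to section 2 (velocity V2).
Formula: \Delta P = \frac{1}{2} \rho (V_1^2 - V_2^2)
delta_P = 0.5·1000·(4.509² − 11.22²)/1000 = -52.78 kPa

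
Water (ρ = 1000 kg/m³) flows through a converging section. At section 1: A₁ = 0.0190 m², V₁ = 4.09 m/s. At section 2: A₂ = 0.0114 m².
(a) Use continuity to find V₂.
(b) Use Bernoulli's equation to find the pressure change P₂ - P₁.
(a) Continuity: A₁V₁=A₂V₂ -> V₂=A₁V₁/A₂=0.0190*4.09/0.0114=6.82 m/s
(b) Bernoulli: P₂-P₁=0.5*rho*(V₁^2-V₂^2)/1000=0.5*1000*(4.09^2-6.82^2)/1000=-14.89 kPa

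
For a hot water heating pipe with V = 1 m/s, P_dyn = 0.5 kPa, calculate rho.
Formula: P_{dyn} = \frac{1}{2} \rho V^2
Substituting knowns: 0.5 = 0.5·rho·1²/1000
Solving for rho: rho = 2·(0.5·1000)/1² = 1000 kg/m³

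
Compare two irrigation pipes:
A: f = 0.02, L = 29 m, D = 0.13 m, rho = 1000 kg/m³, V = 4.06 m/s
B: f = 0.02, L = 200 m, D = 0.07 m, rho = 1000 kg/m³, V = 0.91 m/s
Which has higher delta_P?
delta_P(A) = 36.77 kPa, delta_P(B) = 23.66 kPa. Answer: A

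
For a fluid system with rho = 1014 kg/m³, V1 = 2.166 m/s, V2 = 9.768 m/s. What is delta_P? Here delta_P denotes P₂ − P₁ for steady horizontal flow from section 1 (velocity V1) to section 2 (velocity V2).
Formula: \Delta P = \frac{1}{2} \rho (V_1^2 - V_2^2)
delta_P = 0.5·1014·(2.166² − 9.768²)/1000 = -46 kPa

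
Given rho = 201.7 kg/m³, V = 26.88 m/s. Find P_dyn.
Formula: P_{dyn} = \frac{1}{2} \rho V^2
P_dyn = 0.5·201.7·26.88²/1000 = 72.87 kPa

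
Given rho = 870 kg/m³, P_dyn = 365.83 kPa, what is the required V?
Formula: P_{dyn} = \frac{1}{2} \rho V^2
Substituting knowns: 365.83 = 0.5·870·V²/1000
Solving for V: V = √(2·(365.83·1000)/870) = 29 m/s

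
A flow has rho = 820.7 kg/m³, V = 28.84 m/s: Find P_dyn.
Formula: P_{dyn} = \frac{1}{2} \rho V^2
P_dyn = 0.5·820.7·28.84²/1000 = 341.3 kPa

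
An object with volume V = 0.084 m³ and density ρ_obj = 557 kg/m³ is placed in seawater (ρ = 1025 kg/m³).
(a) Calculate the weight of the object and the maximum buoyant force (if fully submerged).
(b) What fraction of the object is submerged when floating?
(a) W=rho_obj*g*V=557*9.81*0.084=459.0 N; F_B(max)=rho*g*V=1025*9.81*0.084=844.6 N
(b) Floating fraction=rho_obj/rho=557/1025=0.543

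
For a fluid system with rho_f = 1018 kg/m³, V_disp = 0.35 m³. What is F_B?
Formula: F_B = \rho_f g V_{disp}
F_B = 1018·9.81·0.35 = 3495 N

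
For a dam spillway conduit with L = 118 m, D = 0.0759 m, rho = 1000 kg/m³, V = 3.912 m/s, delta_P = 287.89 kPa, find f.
Formula: \Delta P = f \frac{L}{D} \frac{\rho V^2}{2}
Substituting knowns: 287.89 = f·(118/0.0759)·0.5·1000·3.912²/1000
Solving for f: f = (287.89·1000)/((118/0.0759)·0.5·1000·3.912²) = 0.0242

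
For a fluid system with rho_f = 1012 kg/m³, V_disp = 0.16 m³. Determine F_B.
Formula: F_B = \rho_f g V_{disp}
F_B = 1012·9.81·0.16 = 1588 N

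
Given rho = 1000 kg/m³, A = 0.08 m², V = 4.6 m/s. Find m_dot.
Formula: \dot{m} = \rho A V
m_dot = 1000·0.08·4.6 = 368 kg/s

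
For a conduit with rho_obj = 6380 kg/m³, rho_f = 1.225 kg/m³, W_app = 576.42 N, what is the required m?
Formula: W_{app} = mg\left(1 - \frac{\rho_f}{\rho_{obj}}\right)
Substituting knowns: 576.42 = m·9.81·(1 − 1.225/6380)
Solving for m: m = 576.42/(9.81·(1 − 1.225/6380)) = 58.77 kg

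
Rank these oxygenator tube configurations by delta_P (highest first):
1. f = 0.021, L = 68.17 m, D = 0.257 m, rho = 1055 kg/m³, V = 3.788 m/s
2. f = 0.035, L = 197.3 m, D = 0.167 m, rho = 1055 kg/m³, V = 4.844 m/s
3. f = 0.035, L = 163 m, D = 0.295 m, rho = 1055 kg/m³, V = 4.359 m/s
Case 1: delta_P = 42.16 kPa
Case 2: delta_P = 511.8 kPa
Case 3: delta_P = 193.8 kPa
Ranking (highest first): 2, 3, 1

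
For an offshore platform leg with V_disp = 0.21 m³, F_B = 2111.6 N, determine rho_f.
Formula: F_B = \rho_f g V_{disp}
Substituting knowns: 2111.6 = rho_f·9.81·0.21
Solving for rho_f: rho_f = 2111.6/(9.81·0.21) = 1025 kg/m³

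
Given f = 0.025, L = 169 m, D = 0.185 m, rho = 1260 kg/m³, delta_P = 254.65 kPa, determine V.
Formula: \Delta P = f \frac{L}{D} \frac{\rho V^2}{2}
Substituting knowns: 254.65 = 0.025·(169/0.185)·0.5·1260·V²/1000
Solving for V: V = √((254.65·1000)/(0.025·(169/0.185)·0.5·1260)) = 4.207 m/s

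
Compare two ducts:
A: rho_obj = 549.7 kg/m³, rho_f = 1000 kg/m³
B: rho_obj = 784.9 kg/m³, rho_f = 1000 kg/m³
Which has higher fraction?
fraction(A) = 0.5497, fraction(B) = 0.7849. Answer: B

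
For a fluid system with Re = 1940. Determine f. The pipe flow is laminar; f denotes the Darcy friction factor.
Formula: f = \frac{64}{Re}
f = 64/1940 = 0.03299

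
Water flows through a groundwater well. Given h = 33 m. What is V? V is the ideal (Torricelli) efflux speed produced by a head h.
Formula: V = \sqrt{2 g h}
V = √(2·9.81·33) = 25.45 m/s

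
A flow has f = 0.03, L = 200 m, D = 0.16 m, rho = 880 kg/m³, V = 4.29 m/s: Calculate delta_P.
Formula: \Delta P = f \frac{L}{D} \frac{\rho V^2}{2}
delta_P = 0.03·(200/0.16)·0.5·880·4.29²/1000 = 303.7 kPa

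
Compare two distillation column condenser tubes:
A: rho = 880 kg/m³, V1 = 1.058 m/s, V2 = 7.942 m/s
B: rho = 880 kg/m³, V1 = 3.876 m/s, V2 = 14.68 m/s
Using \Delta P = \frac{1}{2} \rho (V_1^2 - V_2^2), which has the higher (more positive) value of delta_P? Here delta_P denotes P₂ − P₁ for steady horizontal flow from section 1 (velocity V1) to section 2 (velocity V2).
delta_P(A) = -27.26 kPa, delta_P(B) = -88.21 kPa. Answer: A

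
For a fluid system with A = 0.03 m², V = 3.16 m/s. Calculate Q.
Formula: Q = A V
Q = 0.03·3.16·1000 = 94.8 L/s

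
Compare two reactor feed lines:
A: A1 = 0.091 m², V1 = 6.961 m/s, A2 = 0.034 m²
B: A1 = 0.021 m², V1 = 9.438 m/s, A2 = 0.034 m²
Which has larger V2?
V2(A) = 18.63 m/s, V2(B) = 5.829 m/s. Answer: A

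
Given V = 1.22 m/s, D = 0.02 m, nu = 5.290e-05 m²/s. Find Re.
Formula: Re = \frac{V D}{\nu}
Re = 1.22·0.02/5.290e-05 = 461.2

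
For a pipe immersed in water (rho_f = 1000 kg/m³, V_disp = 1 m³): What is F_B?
Formula: F_B = \rho_f g V_{disp}
F_B = 1000·9.81·1 = 9810 N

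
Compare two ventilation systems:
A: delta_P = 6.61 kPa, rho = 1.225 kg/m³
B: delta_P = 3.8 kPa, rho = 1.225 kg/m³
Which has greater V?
V(A) = 103.9 m/s, V(B) = 78.77 m/s. Answer: A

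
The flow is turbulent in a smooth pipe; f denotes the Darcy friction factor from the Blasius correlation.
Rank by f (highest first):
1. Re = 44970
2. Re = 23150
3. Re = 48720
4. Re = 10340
Case 1: f = 0.0217
Case 2: f = 0.02562
Case 3: f = 0.02127
Case 4: f = 0.03134
Ranking (highest first): 4, 2, 1, 3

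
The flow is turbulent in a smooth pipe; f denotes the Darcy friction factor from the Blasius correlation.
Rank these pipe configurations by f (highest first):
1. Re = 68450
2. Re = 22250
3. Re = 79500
Case 1: f = 0.01954
Case 2: f = 0.02587
Case 3: f = 0.01882
Ranking (highest first): 2, 1, 3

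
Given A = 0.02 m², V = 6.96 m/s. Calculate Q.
Formula: Q = A V
Q = 0.02·6.96·1000 = 139.2 L/s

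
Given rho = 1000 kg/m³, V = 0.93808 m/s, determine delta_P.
Formula: V = \sqrt{\frac{2 \Delta P}{\rho}}
Substituting knowns: 0.93808 = √(2·(delta_P·1000)/1000)
Solving for delta_P: delta_P = 0.93808²·1000/2/1000 = 0.44 kPa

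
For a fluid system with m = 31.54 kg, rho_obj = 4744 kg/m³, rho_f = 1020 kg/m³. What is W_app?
Formula: W_{app} = mg\left(1 - \frac{\rho_f}{\rho_{obj}}\right)
W_app = 31.54·9.81·(1 − 1020/4744) = 242.9 N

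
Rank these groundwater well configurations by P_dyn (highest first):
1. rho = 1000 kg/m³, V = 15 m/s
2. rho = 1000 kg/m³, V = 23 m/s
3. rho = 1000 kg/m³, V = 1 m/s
Case 1: P_dyn = 112.5 kPa
Case 2: P_dyn = 264.5 kPa
Case 3: P_dyn = 0.5 kPa
Ranking (highest first): 2, 1, 3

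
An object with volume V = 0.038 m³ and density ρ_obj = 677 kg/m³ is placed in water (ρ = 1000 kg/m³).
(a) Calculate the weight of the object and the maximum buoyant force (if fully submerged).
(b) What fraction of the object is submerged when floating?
(a) W=rho_obj*g*V=677*9.81*0.038=252.4 N; F_B(max)=rho*g*V=1000*9.81*0.038=372.8 N
(b) Floating fraction=rho_obj/rho=677/1000=0.677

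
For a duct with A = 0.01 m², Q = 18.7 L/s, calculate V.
Formula: Q = A V
Substituting knowns: 18.7 = 0.01·V·1000
Solving for V: V = (18.7/1000)/0.01 = 1.87 m/s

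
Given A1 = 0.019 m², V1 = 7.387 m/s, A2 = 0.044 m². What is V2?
Formula: V_2 = \frac{A_1 V_1}{A_2}
V2 = 0.019·7.387/0.044 = 3.19 m/s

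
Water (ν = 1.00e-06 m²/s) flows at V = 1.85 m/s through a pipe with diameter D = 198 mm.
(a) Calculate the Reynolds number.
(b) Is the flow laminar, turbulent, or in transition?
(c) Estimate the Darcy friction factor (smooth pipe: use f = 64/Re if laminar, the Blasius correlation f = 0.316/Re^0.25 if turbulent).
(a) Re = V·D/ν = 1.85·0.198/1.00e-06 = 366300
(b) Flow regime: turbulent (Re > 4000)
(c) Friction factor: f = 0.316/Re^0.25 = 0.316/366300^0.25 = 0.01284 (Blasius is strictly valid for Re ≲ 1e5; used here as the smooth-pipe estimate the problem specifies)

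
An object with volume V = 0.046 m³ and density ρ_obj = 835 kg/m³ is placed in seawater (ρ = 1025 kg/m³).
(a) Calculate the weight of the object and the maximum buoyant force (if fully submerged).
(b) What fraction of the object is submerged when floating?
(a) W=rho_obj*g*V=835*9.81*0.046=376.8 N; F_B(max)=rho*g*V=1025*9.81*0.046=462.5 N
(b) Floating fraction=rho_obj/rho=835/1025=0.815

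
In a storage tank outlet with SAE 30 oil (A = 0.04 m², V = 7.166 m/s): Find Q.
Formula: Q = A V
Q = 0.04·7.166·1000 = 286.6 L/s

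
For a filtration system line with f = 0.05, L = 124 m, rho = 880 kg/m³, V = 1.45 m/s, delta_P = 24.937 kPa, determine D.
Formula: \Delta P = f \frac{L}{D} \frac{\rho V^2}{2}
Substituting knowns: 24.937 = 0.05·(124/D)·0.5·880·1.45²/1000
Solving for D: D = 0.05·124·0.5·880·1.45²/(24.937·1000) = 0.23 m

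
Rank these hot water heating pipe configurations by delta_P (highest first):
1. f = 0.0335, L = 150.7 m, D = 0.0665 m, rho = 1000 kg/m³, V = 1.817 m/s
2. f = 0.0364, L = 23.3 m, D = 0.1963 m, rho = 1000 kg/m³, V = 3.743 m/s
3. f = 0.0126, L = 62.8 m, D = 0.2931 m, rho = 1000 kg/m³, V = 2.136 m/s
Case 1: delta_P = 125.3 kPa
Case 2: delta_P = 30.27 kPa
Case 3: delta_P = 6.159 kPa
Ranking (highest first): 1, 2, 3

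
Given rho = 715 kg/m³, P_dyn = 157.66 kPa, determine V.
Formula: P_{dyn} = \frac{1}{2} \rho V^2
Substituting knowns: 157.66 = 0.5·715·V²/1000
Solving for V: V = √(2·(157.66·1000)/715) = 21 m/s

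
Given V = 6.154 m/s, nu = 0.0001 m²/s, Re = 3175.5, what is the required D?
Formula: Re = \frac{V D}{\nu}
Substituting knowns: 3175.5 = 6.154·D/0.0001
Solving for D: D = 3175.5·0.0001/6.154 = 0.0516 m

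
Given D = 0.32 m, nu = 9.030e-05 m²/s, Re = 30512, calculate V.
Formula: Re = \frac{V D}{\nu}
Substituting knowns: 30512 = V·0.32/9.030e-05
Solving for V: V = 30512·9.030e-05/0.32 = 8.61 m/s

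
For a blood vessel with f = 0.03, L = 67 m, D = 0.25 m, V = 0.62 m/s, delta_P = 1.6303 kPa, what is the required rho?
Formula: \Delta P = f \frac{L}{D} \frac{\rho V^2}{2}
Substituting knowns: 1.6303 = 0.03·(67/0.25)·0.5·rho·0.62²/1000
Solving for rho: rho = (1.6303·1000)/(0.03·(67/0.25)·0.5·0.62²) = 1055 kg/m³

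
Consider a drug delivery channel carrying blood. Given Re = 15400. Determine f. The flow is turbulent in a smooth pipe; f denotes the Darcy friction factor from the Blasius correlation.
Formula: f = \frac{0.316}{Re^{0.25}}
f = 0.316/15400^0.25 = 0.02837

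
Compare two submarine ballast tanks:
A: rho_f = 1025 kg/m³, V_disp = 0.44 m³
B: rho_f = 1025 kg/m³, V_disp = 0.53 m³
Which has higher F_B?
F_B(A) = 4424 N, F_B(B) = 5329 N. Answer: B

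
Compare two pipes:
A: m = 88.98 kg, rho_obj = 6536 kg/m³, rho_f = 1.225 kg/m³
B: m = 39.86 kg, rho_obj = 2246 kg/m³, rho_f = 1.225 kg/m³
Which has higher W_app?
W_app(A) = 872.7 N, W_app(B) = 390.8 N. Answer: A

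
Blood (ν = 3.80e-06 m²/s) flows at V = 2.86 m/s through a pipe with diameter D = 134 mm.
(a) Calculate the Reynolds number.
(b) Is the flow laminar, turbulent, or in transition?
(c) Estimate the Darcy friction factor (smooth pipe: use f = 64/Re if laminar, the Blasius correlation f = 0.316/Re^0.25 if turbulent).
(a) Re = V·D/ν = 2.86·0.134/3.80e-06 = 100850
(b) Flow regime: turbulent (Re > 4000)
(c) Friction factor: f = 0.316/Re^0.25 = 0.316/100850^0.25 = 0.01773 (Blasius is strictly valid for Re ≲ 1e5; used here as the smooth-pipe estimate the problem specifies)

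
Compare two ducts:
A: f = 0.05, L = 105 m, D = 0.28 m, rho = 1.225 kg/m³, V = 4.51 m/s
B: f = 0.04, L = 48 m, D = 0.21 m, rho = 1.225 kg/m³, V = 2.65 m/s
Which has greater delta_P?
delta_P(A) = 0.2336 kPa, delta_P(B) = 0.03933 kPa. Answer: A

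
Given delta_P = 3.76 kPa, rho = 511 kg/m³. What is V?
Formula: V = \sqrt{\frac{2 \Delta P}{\rho}}
V = √(2·(3.76·1000)/511) = 3.836 m/s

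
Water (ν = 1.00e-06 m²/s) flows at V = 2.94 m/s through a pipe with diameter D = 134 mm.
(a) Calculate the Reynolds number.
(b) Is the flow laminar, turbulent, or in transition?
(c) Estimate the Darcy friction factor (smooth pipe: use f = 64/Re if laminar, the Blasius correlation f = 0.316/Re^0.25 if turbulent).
(a) Re = V·D/ν = 2.94·0.134/1.00e-06 = 393960
(b) Flow regime: turbulent (Re > 4000)
(c) Friction factor: f = 0.316/Re^0.25 = 0.316/393960^0.25 = 0.01261 (Blasius is strictly valid for Re ≲ 1e5; used here as the smooth-pipe estimate the problem specifies)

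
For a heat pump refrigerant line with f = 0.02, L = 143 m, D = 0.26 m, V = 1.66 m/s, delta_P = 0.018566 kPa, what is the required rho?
Formula: \Delta P = f \frac{L}{D} \frac{\rho V^2}{2}
Substituting knowns: 0.018566 = 0.02·(143/0.26)·0.5·rho·1.66²/1000
Solving for rho: rho = (0.018566·1000)/(0.02·(143/0.26)·0.5·1.66²) = 1.225 kg/m³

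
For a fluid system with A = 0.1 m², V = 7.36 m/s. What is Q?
Formula: Q = A V
Q = 0.1·7.36·1000 = 736 L/s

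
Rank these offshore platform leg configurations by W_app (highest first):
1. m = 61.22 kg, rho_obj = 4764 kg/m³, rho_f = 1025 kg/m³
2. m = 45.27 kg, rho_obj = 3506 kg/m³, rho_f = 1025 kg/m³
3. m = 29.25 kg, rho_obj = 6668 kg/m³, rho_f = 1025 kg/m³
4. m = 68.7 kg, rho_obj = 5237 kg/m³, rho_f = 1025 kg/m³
Case 1: W_app = 471.4 N
Case 2: W_app = 314.3 N
Case 3: W_app = 242.8 N
Case 4: W_app = 542 N
Ranking (highest first): 4, 1, 2, 3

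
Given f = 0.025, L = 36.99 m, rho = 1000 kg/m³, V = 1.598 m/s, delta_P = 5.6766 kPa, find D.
Formula: \Delta P = f \frac{L}{D} \frac{\rho V^2}{2}
Substituting knowns: 5.6766 = 0.025·(36.99/D)·0.5·1000·1.598²/1000
Solving for D: D = 0.025·36.99·0.5·1000·1.598²/(5.6766·1000) = 0.208 m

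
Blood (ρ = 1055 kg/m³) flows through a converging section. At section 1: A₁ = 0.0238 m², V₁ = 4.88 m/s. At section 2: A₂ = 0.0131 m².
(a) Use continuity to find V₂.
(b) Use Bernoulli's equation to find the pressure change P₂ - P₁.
(a) Continuity: A₁V₁=A₂V₂ -> V₂=A₁V₁/A₂=0.0238*4.88/0.0131=8.87 m/s
(b) Bernoulli: P₂-P₁=0.5*rho*(V₁^2-V₂^2)/1000=0.5*1055*(4.88^2-8.87^2)/1000=-28.94 kPa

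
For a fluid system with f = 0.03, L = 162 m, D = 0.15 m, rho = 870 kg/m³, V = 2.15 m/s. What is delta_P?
Formula: \Delta P = f \frac{L}{D} \frac{\rho V^2}{2}
delta_P = 0.03·(162/0.15)·0.5·870·2.15²/1000 = 65.15 kPa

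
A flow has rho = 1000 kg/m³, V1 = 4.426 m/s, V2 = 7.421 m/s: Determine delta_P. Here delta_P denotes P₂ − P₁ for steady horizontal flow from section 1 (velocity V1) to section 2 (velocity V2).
Formula: \Delta P = \frac{1}{2} \rho (V_1^2 - V_2^2)
delta_P = 0.5·1000·(4.426² − 7.421²)/1000 = -17.74 kPa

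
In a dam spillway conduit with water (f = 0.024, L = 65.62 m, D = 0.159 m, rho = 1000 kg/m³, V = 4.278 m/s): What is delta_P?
Formula: \Delta P = f \frac{L}{D} \frac{\rho V^2}{2}
delta_P = 0.024·(65.62/0.159)·0.5·1000·4.278²/1000 = 90.64 kPa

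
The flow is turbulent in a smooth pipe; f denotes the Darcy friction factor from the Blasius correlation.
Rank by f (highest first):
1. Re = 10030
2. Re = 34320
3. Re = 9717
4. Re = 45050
Case 1: f = 0.03158
Case 2: f = 0.02322
Case 3: f = 0.03183
Case 4: f = 0.02169
Ranking (highest first): 3, 1, 2, 4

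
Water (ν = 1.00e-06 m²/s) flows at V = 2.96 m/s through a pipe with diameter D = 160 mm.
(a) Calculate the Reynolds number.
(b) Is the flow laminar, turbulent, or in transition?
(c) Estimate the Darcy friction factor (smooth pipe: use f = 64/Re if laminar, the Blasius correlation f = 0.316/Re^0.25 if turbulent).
(a) Re = V·D/ν = 2.96·0.16/1.00e-06 = 473600
(b) Flow regime: turbulent (Re > 4000)
(c) Friction factor: f = 0.316/Re^0.25 = 0.316/473600^0.25 = 0.01205 (Blasius is strictly valid for Re ≲ 1e5; used here as the smooth-pipe estimate the problem specifies)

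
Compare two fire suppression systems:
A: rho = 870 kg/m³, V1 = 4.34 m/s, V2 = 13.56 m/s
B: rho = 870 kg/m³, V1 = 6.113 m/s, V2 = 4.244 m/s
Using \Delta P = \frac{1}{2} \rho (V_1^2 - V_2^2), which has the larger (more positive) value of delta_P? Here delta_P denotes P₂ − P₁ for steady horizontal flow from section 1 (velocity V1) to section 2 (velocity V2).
delta_P(A) = -71.79 kPa, delta_P(B) = 8.42 kPa. Answer: B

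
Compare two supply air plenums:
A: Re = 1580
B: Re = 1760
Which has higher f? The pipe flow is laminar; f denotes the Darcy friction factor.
f(A) = 0.04051, f(B) = 0.03636. Answer: A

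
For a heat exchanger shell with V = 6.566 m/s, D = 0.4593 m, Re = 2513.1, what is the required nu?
Formula: Re = \frac{V D}{\nu}
Substituting knowns: 2513.1 = 6.566·0.4593/nu
Solving for nu: nu = 6.566·0.4593/2513.1 = 0.0012 m²/s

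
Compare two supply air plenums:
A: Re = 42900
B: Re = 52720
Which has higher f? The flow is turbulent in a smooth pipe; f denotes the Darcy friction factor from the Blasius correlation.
f(A) = 0.02196, f(B) = 0.02085. Answer: A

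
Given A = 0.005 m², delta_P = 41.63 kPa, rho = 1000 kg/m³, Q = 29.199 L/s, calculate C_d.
Formula: Q = C_d A \sqrt{\frac{2 \Delta P}{\rho}}
Substituting knowns: 29.199 = C_d·0.005·√(2·(41.63·1000)/1000)·1000
Solving for C_d: C_d = (29.199/1000)/(0.005·√(2·(41.63·1000)/1000)) = 0.64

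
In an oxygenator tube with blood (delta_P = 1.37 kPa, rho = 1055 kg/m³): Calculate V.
Formula: V = \sqrt{\frac{2 \Delta P}{\rho}}
V = √(2·(1.37·1000)/1055) = 1.612 m/s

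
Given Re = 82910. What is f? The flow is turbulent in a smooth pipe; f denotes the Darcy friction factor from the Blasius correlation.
Formula: f = \frac{0.316}{Re^{0.25}}
f = 0.316/82910^0.25 = 0.01862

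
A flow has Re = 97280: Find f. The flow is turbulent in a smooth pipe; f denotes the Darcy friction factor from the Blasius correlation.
Formula: f = \frac{0.316}{Re^{0.25}}
f = 0.316/97280^0.25 = 0.01789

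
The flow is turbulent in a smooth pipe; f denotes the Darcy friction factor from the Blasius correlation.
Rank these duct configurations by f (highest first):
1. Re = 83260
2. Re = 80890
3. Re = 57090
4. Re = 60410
Case 1: f = 0.0186
Case 2: f = 0.01874
Case 3: f = 0.02044
Case 4: f = 0.02016
Ranking (highest first): 3, 4, 2, 1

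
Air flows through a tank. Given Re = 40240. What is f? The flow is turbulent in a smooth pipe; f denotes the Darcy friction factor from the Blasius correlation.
Formula: f = \frac{0.316}{Re^{0.25}}
f = 0.316/40240^0.25 = 0.02231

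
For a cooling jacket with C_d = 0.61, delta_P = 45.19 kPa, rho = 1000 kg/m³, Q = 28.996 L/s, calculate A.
Formula: Q = C_d A \sqrt{\frac{2 \Delta P}{\rho}}
Substituting knowns: 28.996 = 0.61·A·√(2·(45.19·1000)/1000)·1000
Solving for A: A = (28.996/1000)/(0.61·√(2·(45.19·1000)/1000)) = 0.005 m²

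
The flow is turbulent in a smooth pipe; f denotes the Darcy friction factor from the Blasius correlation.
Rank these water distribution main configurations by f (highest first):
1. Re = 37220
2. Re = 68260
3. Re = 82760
Case 1: f = 0.02275
Case 2: f = 0.01955
Case 3: f = 0.01863
Ranking (highest first): 1, 2, 3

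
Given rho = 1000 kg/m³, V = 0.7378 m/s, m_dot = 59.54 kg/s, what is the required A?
Formula: \dot{m} = \rho A V
Substituting knowns: 59.54 = 1000·A·0.7378
Solving for A: A = 59.54/(1000·0.7378) = 0.0807 m²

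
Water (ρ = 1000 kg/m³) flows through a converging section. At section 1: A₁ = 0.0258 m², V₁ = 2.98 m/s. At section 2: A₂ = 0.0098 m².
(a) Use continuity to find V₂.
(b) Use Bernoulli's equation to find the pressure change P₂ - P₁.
(a) Continuity: A₁V₁=A₂V₂ -> V₂=A₁V₁/A₂=0.0258*2.98/0.0098=7.85 m/s
(b) Bernoulli: P₂-P₁=0.5*rho*(V₁^2-V₂^2)/1000=0.5*1000*(2.98^2-7.85^2)/1000=-26.37 kPa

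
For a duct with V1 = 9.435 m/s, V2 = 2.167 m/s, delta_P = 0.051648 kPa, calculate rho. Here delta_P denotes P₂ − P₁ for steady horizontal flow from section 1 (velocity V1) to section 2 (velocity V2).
Formula: \Delta P = \frac{1}{2} \rho (V_1^2 - V_2^2)
Substituting knowns: 0.051648 = 0.5·rho·(9.435² − 2.167²)/1000
Solving for rho: rho = 2·(0.051648·1000)/(9.435² − 2.167²) = 1.225 kg/m³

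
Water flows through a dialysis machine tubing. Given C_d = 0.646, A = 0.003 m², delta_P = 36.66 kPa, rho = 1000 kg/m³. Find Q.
Formula: Q = C_d A \sqrt{\frac{2 \Delta P}{\rho}}
Q = 0.646·0.003·√(2·(36.66·1000)/1000)·1000 = 16.59 L/s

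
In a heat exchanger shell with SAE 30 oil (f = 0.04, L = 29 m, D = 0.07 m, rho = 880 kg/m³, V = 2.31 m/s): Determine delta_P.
Formula: \Delta P = f \frac{L}{D} \frac{\rho V^2}{2}
delta_P = 0.04·(29/0.07)·0.5·880·2.31²/1000 = 38.91 kPa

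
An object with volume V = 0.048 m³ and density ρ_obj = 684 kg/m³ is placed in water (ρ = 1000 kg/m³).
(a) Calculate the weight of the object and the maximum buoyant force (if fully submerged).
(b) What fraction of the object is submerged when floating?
(a) W=rho_obj*g*V=684*9.81*0.048=322.1 N; F_B(max)=rho*g*V=1000*9.81*0.048=470.9 N
(b) Floating fraction=rho_obj/rho=684/1000=0.684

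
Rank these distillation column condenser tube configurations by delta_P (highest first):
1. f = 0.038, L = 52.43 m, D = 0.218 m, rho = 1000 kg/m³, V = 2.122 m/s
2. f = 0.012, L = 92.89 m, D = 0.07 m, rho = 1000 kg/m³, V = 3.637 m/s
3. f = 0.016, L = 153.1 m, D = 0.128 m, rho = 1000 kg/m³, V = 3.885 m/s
Case 1: delta_P = 20.58 kPa
Case 2: delta_P = 105.3 kPa
Case 3: delta_P = 144.4 kPa
Ranking (highest first): 3, 2, 1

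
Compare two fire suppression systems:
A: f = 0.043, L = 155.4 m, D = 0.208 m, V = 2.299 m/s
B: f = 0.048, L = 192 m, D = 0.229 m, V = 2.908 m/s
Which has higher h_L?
h_L(A) = 8.654 m, h_L(B) = 17.35 m. Answer: B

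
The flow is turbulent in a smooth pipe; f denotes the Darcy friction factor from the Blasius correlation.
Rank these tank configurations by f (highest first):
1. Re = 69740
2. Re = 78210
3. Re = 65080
Case 1: f = 0.01945
Case 2: f = 0.0189
Case 3: f = 0.01978
Ranking (highest first): 3, 1, 2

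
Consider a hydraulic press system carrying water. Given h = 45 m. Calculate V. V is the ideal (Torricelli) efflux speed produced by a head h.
Formula: V = \sqrt{2 g h}
V = √(2·9.81·45) = 29.71 m/s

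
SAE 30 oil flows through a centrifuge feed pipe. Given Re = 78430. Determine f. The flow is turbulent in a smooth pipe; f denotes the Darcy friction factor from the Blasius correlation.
Formula: f = \frac{0.316}{Re^{0.25}}
f = 0.316/78430^0.25 = 0.01888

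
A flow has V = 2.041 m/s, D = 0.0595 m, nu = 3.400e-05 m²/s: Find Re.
Formula: Re = \frac{V D}{\nu}
Re = 2.041·0.0595/3.400e-05 = 3572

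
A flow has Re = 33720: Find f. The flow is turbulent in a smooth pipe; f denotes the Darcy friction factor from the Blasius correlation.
Formula: f = \frac{0.316}{Re^{0.25}}
f = 0.316/33720^0.25 = 0.02332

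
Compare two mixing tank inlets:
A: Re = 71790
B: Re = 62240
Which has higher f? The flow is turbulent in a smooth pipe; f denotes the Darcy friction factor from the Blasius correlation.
f(A) = 0.01931, f(B) = 0.02001. Answer: B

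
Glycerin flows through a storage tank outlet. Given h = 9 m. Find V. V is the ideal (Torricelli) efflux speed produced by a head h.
Formula: V = \sqrt{2 g h}
V = √(2·9.81·9) = 13.29 m/s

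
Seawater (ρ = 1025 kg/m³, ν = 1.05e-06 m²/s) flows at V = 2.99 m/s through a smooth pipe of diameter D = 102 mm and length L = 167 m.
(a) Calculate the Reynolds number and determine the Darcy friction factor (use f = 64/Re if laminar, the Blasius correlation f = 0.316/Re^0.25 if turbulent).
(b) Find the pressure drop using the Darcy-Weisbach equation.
(a) Re = V·D/ν = 2.99·0.102/1.05e-06 = 290460 → turbulent (Re > 4000); f = 0.316/Re^0.25 = 0.316/290460^0.25 = 0.013612 (Blasius is strictly valid for Re ≲ 1e5; used here as the smooth-pipe estimate the problem specifies)
(b) Darcy-Weisbach: ΔP = f·(L/D)·½ρV²/1000 = 0.013612·(167/0.102)·½·1025·2.99²/1000 = 102.1 kPa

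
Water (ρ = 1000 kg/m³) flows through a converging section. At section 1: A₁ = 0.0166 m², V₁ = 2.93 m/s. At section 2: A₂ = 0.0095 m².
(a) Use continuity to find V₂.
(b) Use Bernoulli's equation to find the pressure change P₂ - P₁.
(a) Continuity: A₁V₁=A₂V₂ -> V₂=A₁V₁/A₂=0.0166*2.93/0.0095=5.12 m/s
(b) Bernoulli: P₂-P₁=0.5*rho*(V₁^2-V₂^2)/1000=0.5*1000*(2.93^2-5.12^2)/1000=-8.815 kPa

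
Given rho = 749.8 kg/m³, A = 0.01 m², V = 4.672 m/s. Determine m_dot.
Formula: \dot{m} = \rho A V
m_dot = 749.8·0.01·4.672 = 35.03 kg/s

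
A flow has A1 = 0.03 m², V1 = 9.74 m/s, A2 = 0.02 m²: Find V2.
Formula: V_2 = \frac{A_1 V_1}{A_2}
V2 = 0.03·9.74/0.02 = 14.61 m/s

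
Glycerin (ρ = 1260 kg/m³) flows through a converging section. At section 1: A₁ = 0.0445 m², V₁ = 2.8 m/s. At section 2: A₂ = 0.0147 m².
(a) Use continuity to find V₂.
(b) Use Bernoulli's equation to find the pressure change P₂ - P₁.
(a) Continuity: A₁V₁=A₂V₂ -> V₂=A₁V₁/A₂=0.0445*2.8/0.0147=8.48 m/s
(b) Bernoulli: P₂-P₁=0.5*rho*(V₁^2-V₂^2)/1000=0.5*1260*(2.8^2-8.48^2)/1000=-40.36 kPa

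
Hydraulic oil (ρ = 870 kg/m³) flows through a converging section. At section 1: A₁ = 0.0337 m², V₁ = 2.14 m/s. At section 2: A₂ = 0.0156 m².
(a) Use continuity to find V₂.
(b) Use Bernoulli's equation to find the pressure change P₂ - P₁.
(a) Continuity: A₁V₁=A₂V₂ -> V₂=A₁V₁/A₂=0.0337*2.14/0.0156=4.62 m/s
(b) Bernoulli: P₂-P₁=0.5*rho*(V₁^2-V₂^2)/1000=0.5*870*(2.14^2-4.62^2)/1000=-7.293 kPa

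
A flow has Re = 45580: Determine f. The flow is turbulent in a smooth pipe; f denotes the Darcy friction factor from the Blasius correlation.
Formula: f = \frac{0.316}{Re^{0.25}}
f = 0.316/45580^0.25 = 0.02163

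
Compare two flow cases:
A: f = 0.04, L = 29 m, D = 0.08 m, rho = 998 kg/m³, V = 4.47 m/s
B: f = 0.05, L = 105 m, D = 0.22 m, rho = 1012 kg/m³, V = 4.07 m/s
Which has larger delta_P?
delta_P(A) = 144.6 kPa, delta_P(B) = 200 kPa. Answer: B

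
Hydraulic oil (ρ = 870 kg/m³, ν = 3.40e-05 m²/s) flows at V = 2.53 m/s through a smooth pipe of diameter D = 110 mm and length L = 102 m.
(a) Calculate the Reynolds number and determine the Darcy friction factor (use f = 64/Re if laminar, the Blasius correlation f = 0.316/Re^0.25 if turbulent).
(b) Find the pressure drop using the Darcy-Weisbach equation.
(a) Re = V·D/ν = 2.53·0.11/3.40e-05 = 8185.3 → turbulent (Re > 4000); f = 0.316/Re^0.25 = 0.316/8185.3^0.25 = 0.033222
(b) Darcy-Weisbach: ΔP = f·(L/D)·½ρV²/1000 = 0.033222·(102/0.110)·½·870·2.53²/1000 = 85.78 kPa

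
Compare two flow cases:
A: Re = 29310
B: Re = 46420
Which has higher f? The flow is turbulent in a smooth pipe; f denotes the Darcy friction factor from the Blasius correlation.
f(A) = 0.02415, f(B) = 0.02153. Answer: A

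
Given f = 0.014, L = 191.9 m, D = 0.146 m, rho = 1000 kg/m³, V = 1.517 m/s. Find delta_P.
Formula: \Delta P = f \frac{L}{D} \frac{\rho V^2}{2}
delta_P = 0.014·(191.9/0.146)·0.5·1000·1.517²/1000 = 21.17 kPa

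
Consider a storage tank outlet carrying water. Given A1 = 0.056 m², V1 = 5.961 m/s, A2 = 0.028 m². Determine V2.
Formula: V_2 = \frac{A_1 V_1}{A_2}
V2 = 0.056·5.961/0.028 = 11.92 m/s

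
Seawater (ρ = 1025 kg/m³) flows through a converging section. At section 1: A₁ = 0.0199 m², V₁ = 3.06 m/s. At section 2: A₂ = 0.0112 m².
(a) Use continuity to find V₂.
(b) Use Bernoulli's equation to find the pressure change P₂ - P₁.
(a) Continuity: A₁V₁=A₂V₂ -> V₂=A₁V₁/A₂=0.0199*3.06/0.0112=5.44 m/s
(b) Bernoulli: P₂-P₁=0.5*rho*(V₁^2-V₂^2)/1000=0.5*1025*(3.06^2-5.44^2)/1000=-10.37 kPa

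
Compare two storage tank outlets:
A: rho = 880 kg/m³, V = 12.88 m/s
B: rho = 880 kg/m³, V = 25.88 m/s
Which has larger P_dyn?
P_dyn(A) = 72.99 kPa, P_dyn(B) = 294.7 kPa. Answer: B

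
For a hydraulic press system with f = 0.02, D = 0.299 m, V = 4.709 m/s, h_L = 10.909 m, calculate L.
Formula: h_L = f \frac{L}{D} \frac{V^2}{2g}
Substituting knowns: 10.909 = 0.02·(L/0.299)·4.709²/(2·9.81)
Solving for L: L = 10.909·2·9.81·0.299/(0.02·4.709²) = 144.3 m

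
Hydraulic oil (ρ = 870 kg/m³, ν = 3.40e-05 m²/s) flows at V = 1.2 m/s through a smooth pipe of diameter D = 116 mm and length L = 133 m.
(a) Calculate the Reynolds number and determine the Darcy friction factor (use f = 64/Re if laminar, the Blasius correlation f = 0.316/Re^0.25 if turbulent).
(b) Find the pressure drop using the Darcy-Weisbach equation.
(a) Re = V·D/ν = 1.2·0.116/3.40e-05 = 4094.1 → turbulent (Re > 4000); f = 0.316/Re^0.25 = 0.316/4094.1^0.25 = 0.039505
(b) Darcy-Weisbach: ΔP = f·(L/D)·½ρV²/1000 = 0.039505·(133/0.116)·½·870·1.2²/1000 = 28.37 kPa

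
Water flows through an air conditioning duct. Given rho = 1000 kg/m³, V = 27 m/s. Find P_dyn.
Formula: P_{dyn} = \frac{1}{2} \rho V^2
P_dyn = 0.5·1000·27²/1000 = 364.5 kPa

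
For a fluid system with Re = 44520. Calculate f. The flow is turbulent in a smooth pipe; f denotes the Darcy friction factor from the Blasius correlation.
Formula: f = \frac{0.316}{Re^{0.25}}
f = 0.316/44520^0.25 = 0.02175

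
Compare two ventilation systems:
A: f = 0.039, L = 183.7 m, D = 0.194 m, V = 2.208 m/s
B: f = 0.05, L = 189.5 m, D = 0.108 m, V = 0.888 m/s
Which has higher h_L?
h_L(A) = 9.176 m, h_L(B) = 3.526 m. Answer: A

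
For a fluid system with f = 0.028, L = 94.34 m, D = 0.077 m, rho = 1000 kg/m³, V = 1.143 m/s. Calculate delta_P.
Formula: \Delta P = f \frac{L}{D} \frac{\rho V^2}{2}
delta_P = 0.028·(94.34/0.077)·0.5·1000·1.143²/1000 = 22.41 kPa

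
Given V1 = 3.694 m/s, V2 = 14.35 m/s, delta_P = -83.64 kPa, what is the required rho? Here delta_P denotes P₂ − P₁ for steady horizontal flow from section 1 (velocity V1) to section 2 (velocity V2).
Formula: \Delta P = \frac{1}{2} \rho (V_1^2 - V_2^2)
Substituting knowns: -83.64 = 0.5·rho·(3.694² − 14.35²)/1000
Solving for rho: rho = 2·(-83.64·1000)/(3.694² − 14.35²) = 870 kg/m³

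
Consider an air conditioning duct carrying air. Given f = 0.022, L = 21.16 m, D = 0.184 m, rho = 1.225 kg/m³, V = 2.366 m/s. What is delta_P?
Formula: \Delta P = f \frac{L}{D} \frac{\rho V^2}{2}
delta_P = 0.022·(21.16/0.184)·0.5·1.225·2.366²/1000 = 0.008675 kPa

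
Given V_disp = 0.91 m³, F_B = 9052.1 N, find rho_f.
Formula: F_B = \rho_f g V_{disp}
Substituting knowns: 9052.1 = rho_f·9.81·0.91
Solving for rho_f: rho_f = 9052.1/(9.81·0.91) = 1014 kg/m³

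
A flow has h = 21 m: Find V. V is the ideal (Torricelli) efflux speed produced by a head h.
Formula: V = \sqrt{2 g h}
V = √(2·9.81·21) = 20.3 m/s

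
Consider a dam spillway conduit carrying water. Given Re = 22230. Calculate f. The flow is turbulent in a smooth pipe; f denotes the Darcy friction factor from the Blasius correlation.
Formula: f = \frac{0.316}{Re^{0.25}}
f = 0.316/22230^0.25 = 0.02588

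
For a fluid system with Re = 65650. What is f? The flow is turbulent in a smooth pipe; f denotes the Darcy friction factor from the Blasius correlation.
Formula: f = \frac{0.316}{Re^{0.25}}
f = 0.316/65650^0.25 = 0.01974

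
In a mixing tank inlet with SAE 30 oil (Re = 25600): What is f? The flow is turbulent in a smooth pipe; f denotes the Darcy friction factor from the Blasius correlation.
Formula: f = \frac{0.316}{Re^{0.25}}
f = 0.316/25600^0.25 = 0.02498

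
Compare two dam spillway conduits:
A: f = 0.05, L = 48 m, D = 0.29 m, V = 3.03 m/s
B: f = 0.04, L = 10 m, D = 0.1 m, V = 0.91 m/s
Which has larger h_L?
h_L(A) = 3.873 m, h_L(B) = 0.1688 m. Answer: A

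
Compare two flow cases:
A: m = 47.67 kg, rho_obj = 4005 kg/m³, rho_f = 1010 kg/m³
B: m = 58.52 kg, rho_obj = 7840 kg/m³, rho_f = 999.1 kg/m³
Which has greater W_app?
W_app(A) = 349.7 N, W_app(B) = 500.9 N. Answer: B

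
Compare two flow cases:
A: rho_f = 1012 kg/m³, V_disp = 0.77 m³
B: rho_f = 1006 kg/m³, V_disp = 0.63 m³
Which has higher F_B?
F_B(A) = 7644 N, F_B(B) = 6217 N. Answer: A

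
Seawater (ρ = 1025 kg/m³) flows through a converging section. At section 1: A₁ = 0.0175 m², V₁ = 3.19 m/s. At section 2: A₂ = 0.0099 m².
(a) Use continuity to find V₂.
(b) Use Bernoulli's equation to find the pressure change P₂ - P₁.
(a) Continuity: A₁V₁=A₂V₂ -> V₂=A₁V₁/A₂=0.0175*3.19/0.0099=5.64 m/s
(b) Bernoulli: P₂-P₁=0.5*rho*(V₁^2-V₂^2)/1000=0.5*1025*(3.19^2-5.64^2)/1000=-11.09 kPa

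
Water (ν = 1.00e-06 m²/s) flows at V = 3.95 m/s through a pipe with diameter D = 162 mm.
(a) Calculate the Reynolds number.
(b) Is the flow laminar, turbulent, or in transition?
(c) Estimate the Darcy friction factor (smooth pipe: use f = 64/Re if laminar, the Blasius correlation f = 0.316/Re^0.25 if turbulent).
(a) Re = V·D/ν = 3.95·0.162/1.00e-06 = 639900
(b) Flow regime: turbulent (Re > 4000)
(c) Friction factor: f = 0.316/Re^0.25 = 0.316/639900^0.25 = 0.01117 (Blasius is strictly valid for Re ≲ 1e5; used here as the smooth-pipe estimate the problem specifies)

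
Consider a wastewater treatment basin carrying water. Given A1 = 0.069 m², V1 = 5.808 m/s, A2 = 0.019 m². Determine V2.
Formula: V_2 = \frac{A_1 V_1}{A_2}
V2 = 0.069·5.808/0.019 = 21.09 m/s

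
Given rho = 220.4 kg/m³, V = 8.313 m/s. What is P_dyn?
Formula: P_{dyn} = \frac{1}{2} \rho V^2
P_dyn = 0.5·220.4·8.313²/1000 = 7.615 kPa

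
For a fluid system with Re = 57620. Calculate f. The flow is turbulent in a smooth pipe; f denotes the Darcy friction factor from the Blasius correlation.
Formula: f = \frac{0.316}{Re^{0.25}}
f = 0.316/57620^0.25 = 0.0204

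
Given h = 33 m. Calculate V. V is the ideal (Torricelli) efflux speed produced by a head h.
Formula: V = \sqrt{2 g h}
V = √(2·9.81·33) = 25.45 m/s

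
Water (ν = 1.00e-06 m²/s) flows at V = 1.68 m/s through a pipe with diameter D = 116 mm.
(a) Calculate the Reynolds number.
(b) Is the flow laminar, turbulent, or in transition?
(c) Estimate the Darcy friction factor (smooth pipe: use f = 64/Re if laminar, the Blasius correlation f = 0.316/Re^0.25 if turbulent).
(a) Re = V·D/ν = 1.68·0.116/1.00e-06 = 194880
(b) Flow regime: turbulent (Re > 4000)
(c) Friction factor: f = 0.316/Re^0.25 = 0.316/194880^0.25 = 0.01504 (Blasius is strictly valid for Re ≲ 1e5; used here as the smooth-pipe estimate the problem specifies)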